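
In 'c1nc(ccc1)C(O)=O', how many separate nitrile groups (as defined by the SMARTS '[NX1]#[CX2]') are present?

0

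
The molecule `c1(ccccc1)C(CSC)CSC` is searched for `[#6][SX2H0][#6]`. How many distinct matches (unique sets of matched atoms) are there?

[#6][SX2H0][#6] is the SMARTS for a thioether: an aliphatic sulfur bridging two carbons with no H on the sulfur.
The molecule carries 2 separate instances of a methylthio ether (-SCH3) meeting every constraint; each maps to a distinct set of atoms, giving 2 matches.

2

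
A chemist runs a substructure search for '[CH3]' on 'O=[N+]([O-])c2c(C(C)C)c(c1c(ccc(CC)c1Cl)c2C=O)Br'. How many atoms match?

The query [CH3] means: aliphatic carbon with exactly three hydrogens.
Check the 22 heavy atoms by environment: 8× c (aromatic, H0) → no; 2× c (aromatic, H1) → no; 1× C (H2) → no; 3× C (H3) → match; 2× C (H1) → no; 2× O (H0) → no; 1× Br (H0) → no; 1× Cl (H0) → no; 1× N (charge +1, H0) → no; 1× O (charge -1, H0) → no.
That gives 3 matching atoms.

3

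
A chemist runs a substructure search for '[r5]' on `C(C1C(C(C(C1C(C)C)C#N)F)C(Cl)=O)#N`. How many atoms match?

5

The query [r5] means: r5 matches atoms in a five-membered ring.
Check the 16 heavy atoms by environment: 5× C (in 5-ring) → match; 6× C (acyclic) → no; 2× N (acyclic) → no; 1× O (acyclic) → no; 1× Cl (acyclic) → no; 1× F (acyclic) → no.
That gives 5 matching atoms.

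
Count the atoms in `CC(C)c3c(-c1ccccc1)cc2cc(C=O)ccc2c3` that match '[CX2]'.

0

The query [CX2] means: C with X2: aliphatic carbon with exactly 2 total connections.
Check the 21 heavy atoms by environment: 16× c (aromatic, X3) → no; 1× C (X3) → no; 1× O (X1) → no; 3× C (X4) → no.
No environment satisfies the query, so 0 matching atoms.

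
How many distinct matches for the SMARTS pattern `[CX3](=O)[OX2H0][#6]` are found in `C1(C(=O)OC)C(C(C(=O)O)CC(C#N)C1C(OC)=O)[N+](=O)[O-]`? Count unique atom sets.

2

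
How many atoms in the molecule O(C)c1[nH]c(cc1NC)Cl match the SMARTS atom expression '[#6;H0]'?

3

The query [#6;H0] means: any carbon with no attached hydrogen.
Check the 10 heavy atoms by environment: 1× n (aromatic, H1) → no; 3× c (aromatic, H0) → match; 1× c (aromatic, H1) → no; 1× N (H1) → no; 2× C (H3) → no; 1× Cl (H0) → no; 1× O (H0) → no.
That gives 3 matching atoms.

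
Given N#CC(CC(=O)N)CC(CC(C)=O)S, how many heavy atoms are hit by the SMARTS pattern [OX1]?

The query [OX1] means: aliphatic oxygen with one total connection — typically a carbonyl =O or an oxide.
Check the 14 heavy atoms by environment: 6× C (X4) → no; 1× C (X2) → no; 1× N (X1) → no; 1× S (X2) → no; 2× C (X3) → no; 2× O (X1) → match; 1× N (X3) → no.
That gives 2 matching atoms.

2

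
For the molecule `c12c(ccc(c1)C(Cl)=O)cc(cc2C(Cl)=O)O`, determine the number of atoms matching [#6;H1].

Check the 17 heavy atoms by environment: 5× c (aromatic, H0) → no; 5× c (aromatic, H1) → match; 1× O (H1) → no; 2× C (H0) → no; 2× O (H0) → no; 2× Cl (H0) → no.
That gives 5 matching atoms.

5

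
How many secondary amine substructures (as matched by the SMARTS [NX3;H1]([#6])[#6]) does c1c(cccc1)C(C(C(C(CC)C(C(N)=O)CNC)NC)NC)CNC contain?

4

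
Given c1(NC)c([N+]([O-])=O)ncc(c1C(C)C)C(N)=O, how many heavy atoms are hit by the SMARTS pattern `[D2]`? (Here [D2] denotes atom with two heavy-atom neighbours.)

3

Check the 17 heavy atoms by environment: 1× n (aromatic, D2) → match; 4× c (aromatic, D3) → no; 1× c (aromatic, D2) → match; 1× N (D2) → match; 3× C (D1) → no; 2× C (D3) → no; 1× N (charge +1, D3) → no; 1× O (charge -1, D1) → no; 2× O (D1) → no; 1× N (D1) → no.
Summing the matching environments: 1 + 1 + 1 = 3 matching atoms.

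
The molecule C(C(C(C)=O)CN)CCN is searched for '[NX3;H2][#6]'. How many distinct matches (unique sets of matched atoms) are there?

2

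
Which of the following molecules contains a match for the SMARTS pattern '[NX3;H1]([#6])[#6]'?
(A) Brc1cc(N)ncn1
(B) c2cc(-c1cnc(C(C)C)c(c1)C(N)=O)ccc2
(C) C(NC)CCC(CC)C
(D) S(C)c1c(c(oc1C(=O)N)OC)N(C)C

C

[NX3;H1]([#6])[#6] describes a trivalent nitrogen with one H, bonded to two carbons (a secondary amine).
(A) has a primary amino group (-NH2) but the nitrogen has H2 and only one carbon neighbour.
(B) has a primary amide (-C(=O)NH2) but the -C(=O)NH2 nitrogen has H2, not H1.
(C) contains an N-methylamino group (-NHCH3), which satisfies every atom and bond constraint.
(D) has a dimethylamino group (-N(CH3)2) but the nitrogen has H0, not H1.
So the answer is (C).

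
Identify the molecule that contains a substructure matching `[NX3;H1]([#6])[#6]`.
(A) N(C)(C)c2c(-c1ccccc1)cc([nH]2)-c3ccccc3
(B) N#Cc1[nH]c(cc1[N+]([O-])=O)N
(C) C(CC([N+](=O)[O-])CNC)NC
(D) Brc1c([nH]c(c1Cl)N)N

C

[NX3;H1]([#6])[#6] describes a trivalent nitrogen with one H, bonded to two carbons (a secondary amine).
(A) has a dimethylamino group (-N(CH3)2) but the nitrogen has H0, not H1.
(B) has a primary amino group (-NH2) but the nitrogen has H2 and only one carbon neighbour.
(C) contains an N-methylamino group (-NHCH3), which satisfies every atom and bond constraint.
(D) has a primary amino group (-NH2) but the nitrogen has H2 and only one carbon neighbour.
So the answer is (C).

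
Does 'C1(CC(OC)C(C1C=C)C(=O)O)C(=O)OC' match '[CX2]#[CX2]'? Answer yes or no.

No

The pattern [CX2]#[CX2] describes a carbon-carbon triple bond — an alkyne.
The closest candidate here is a vinyl group (-CH=CH2), but the C=C is a double bond; both carbons are CX3, not CX2. No other fragment satisfies the full query, so there is no match.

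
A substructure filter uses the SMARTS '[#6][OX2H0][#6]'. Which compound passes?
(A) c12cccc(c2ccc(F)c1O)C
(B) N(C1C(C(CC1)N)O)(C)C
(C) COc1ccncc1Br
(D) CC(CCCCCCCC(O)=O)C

C

[#6][OX2H0][#6] describes an aliphatic oxygen bridging two carbons with no H on the oxygen (an ether).
(A) has a hydroxyl group (-OH) but the oxygen has H1, not H0 bridging two carbons.
(B) has a hydroxyl group (-OH) but the oxygen has H1, not H0 bridging two carbons.
(C) contains a methoxy ether (-OCH3), which satisfies every atom and bond constraint.
(D) has a carboxylic acid group (-C(=O)OH) but the -OH oxygen has H1; the =O is OX1, not OX2.
So the answer is (C).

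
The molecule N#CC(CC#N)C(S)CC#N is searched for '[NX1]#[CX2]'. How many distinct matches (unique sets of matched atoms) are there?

[NX1]#[CX2] is the SMARTS for a nitrile: a nitrogen triple-bonded to a two-connected carbon.
The molecule carries 3 separate instances of a nitrile (-C#N) meeting every constraint; each maps to a distinct set of atoms, giving 3 matches.

3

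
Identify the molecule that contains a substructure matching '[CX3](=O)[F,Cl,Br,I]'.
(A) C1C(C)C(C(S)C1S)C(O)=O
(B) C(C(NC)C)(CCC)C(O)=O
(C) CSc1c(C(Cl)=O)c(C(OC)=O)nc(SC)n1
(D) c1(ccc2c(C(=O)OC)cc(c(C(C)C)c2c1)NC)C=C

[CX3](=O)[F,Cl,Br,I] describes a carbonyl carbon bonded to a halogen (an acyl halide).
(A) has a carboxylic acid group (-C(=O)OH) but the carbonyl is bonded to -OH, not to a halogen.
(B) has a carboxylic acid group (-C(=O)OH) but the carbonyl is bonded to -OH, not to a halogen.
(C) contains an acyl chloride (-C(=O)Cl), which satisfies every atom and bond constraint.
(D) has a methyl-ester group (-C(=O)OCH3) but the carbonyl is bonded to -O-C, not to a halogen.
So the answer is (C).

C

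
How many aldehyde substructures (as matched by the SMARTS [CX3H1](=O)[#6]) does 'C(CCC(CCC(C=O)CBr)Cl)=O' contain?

2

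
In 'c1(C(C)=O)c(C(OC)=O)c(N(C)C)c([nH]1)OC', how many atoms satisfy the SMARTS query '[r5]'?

5

The query [r5] means: r5 matches atoms in a five-membered ring.
Check the 17 heavy atoms by environment: 1× n (aromatic, in 5-ring) → match; 4× c (aromatic, in 5-ring) → match; 7× C (acyclic) → no; 4× O (acyclic) → no; 1× N (acyclic) → no.
Summing the matching environments: 1 + 4 = 5 matching atoms.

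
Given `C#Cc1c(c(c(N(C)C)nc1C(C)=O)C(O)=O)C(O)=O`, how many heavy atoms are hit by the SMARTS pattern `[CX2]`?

The query [CX2] means: C with X2: aliphatic carbon with exactly 2 total connections.
Check the 20 heavy atoms by environment: 1× n (aromatic, X2) → no; 5× c (aromatic, X3) → no; 3× C (X3) → no; 3× O (X1) → no; 2× O (X2) → no; 2× C (X2) → match; 1× N (X3) → no; 3× C (X4) → no.
That gives 2 matching atoms.

2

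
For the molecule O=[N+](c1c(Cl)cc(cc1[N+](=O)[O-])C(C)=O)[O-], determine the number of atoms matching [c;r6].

6

Check the 16 heavy atoms by environment: 6× c (aromatic, in 6-ring) → match; 2× C (acyclic) → no; 3× O (acyclic) → no; 2× N (charge +1, acyclic) → no; 2× O (charge -1, acyclic) → no; 1× Cl (acyclic) → no.
That gives 6 matching atoms.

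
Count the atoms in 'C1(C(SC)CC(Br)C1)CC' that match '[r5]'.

The query [r5] means: r5 matches atoms in a five-membered ring.
Check the 10 heavy atoms by environment: 5× C (in 5-ring) → match; 1× S (acyclic) → no; 3× C (acyclic) → no; 1× Br (acyclic) → no.
That gives 5 matching atoms.

5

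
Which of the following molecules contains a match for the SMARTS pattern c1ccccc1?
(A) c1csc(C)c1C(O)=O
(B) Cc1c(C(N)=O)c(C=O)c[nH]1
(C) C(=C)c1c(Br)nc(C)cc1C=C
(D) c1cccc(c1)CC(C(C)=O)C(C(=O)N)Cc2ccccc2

D

c1ccccc1 describes six aromatic carbons in a ring (a benzene ring).
(A) has a methyl group (-CH3) but no six-membered all-carbon aromatic ring is present.
(B) has a methyl group (-CH3) but no six-membered all-carbon aromatic ring is present.
(C) has a methyl group (-CH3) but no six-membered all-carbon aromatic ring is present.
(D) contains a phenyl ring, which satisfies every atom and bond constraint.
So the answer is (D).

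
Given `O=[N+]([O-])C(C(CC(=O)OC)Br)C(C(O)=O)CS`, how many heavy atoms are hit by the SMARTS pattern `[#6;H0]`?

2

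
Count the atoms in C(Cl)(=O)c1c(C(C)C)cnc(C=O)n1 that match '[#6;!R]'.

5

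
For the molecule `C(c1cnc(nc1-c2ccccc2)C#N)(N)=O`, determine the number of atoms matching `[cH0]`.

The query [cH0] means: aromatic carbon with no attached hydrogen (substituted or ring-fusion).
Check the 17 heavy atoms by environment: 2× n (aromatic, H0) → no; 4× c (aromatic, H0) → match; 6× c (aromatic, H1) → no; 2× C (H0) → no; 1× O (H0) → no; 1× N (H2) → no; 1× N (H0) → no.
That gives 4 matching atoms.

4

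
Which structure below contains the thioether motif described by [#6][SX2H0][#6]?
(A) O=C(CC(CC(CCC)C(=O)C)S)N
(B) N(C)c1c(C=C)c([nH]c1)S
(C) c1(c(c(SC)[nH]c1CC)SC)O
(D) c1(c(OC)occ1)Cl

C

[#6][SX2H0][#6] describes an aliphatic sulfur bridging two carbons with no H on the sulfur (a thioether).
(A) has a thiol (-SH) but the sulfur has H1, not H0 bridging two carbons.
(B) has a thiol (-SH) but the sulfur has H1, not H0 bridging two carbons.
(C) contains a methylthio ether (-SCH3), which satisfies every atom and bond constraint.
(D) has a methoxy ether (-OCH3) but the bridging atom is O, not S.
So the answer is (C).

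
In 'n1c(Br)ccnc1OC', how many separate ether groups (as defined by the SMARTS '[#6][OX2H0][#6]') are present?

[#6][OX2H0][#6] is the SMARTS for an ether: an aliphatic oxygen bridging two carbons with no H on the oxygen.
Exactly one fragment in the molecule meets all constraints, giving 1 match.

1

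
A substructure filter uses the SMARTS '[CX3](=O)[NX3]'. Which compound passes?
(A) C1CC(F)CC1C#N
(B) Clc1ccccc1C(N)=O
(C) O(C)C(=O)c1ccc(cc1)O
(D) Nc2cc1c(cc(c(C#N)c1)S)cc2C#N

[CX3](=O)[NX3] describes a carbonyl carbon bonded to a trivalent nitrogen (an amide).
(A) has a nitrile (-C#N) but the nitrile N is NX1 (triple-bonded), not NX3.
(B) contains a primary amide (-C(=O)NH2), which satisfies every atom and bond constraint.
(C) has a methyl-ester group (-C(=O)OCH3) but the carbonyl is bonded to O, not to an NX3 nitrogen.
(D) has a primary amino group (-NH2) but the -NH2 is not attached to a carbonyl carbon.
So the answer is (B).

B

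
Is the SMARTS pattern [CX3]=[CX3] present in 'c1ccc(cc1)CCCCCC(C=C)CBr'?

The pattern [CX3]=[CX3] describes a non-aromatic C=C double bond between two sp2 carbons — an alkene.
The molecule carries a vinyl group (-CH=CH2), whose atoms satisfy every constraint of the query, so the pattern matches.

Yes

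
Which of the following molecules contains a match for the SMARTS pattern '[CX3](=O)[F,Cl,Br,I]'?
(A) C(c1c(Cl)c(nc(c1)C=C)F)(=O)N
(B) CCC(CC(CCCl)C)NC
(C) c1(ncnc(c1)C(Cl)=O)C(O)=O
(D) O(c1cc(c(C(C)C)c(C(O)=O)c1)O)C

C

[CX3](=O)[F,Cl,Br,I] describes a carbonyl carbon bonded to a halogen (an acyl halide).
(A) has a chloro substituent but the Cl is not on a carbonyl carbon.
(B) has a chloro substituent but the Cl is not on a carbonyl carbon.
(C) contains an acyl chloride (-C(=O)Cl), which satisfies every atom and bond constraint.
(D) has a carboxylic acid group (-C(=O)OH) but the carbonyl is bonded to -OH, not to a halogen.
So the answer is (C).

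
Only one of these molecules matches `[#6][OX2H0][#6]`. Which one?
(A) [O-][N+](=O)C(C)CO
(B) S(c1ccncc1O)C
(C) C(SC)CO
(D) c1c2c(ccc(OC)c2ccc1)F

D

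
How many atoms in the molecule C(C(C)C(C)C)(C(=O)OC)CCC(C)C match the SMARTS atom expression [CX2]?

The query [CX2] means: C with X2: aliphatic carbon with exactly 2 total connections.
Check the 15 heavy atoms by environment: 12× C (X4) → no; 1× C (X3) → no; 1× O (X1) → no; 1× O (X2) → no.
No environment satisfies the query, so 0 matching atoms.

0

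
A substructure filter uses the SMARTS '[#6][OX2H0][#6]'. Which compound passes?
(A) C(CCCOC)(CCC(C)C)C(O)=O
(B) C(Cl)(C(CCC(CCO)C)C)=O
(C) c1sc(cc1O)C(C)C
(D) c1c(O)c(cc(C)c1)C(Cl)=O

A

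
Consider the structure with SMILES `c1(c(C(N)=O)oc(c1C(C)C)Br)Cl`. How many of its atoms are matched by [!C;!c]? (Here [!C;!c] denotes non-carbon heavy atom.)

5

The query [!C;!c] means: neither aliphatic nor aromatic carbon — same as [!#6].
Check the 13 heavy atoms by environment: 1× o (aromatic) → match; 4× c (aromatic) → no; 4× C → no; 1× O → match; 1× N → match; 1× Cl → match; 1× Br → match.
Summing the matching environments: 1 + 1 + 1 + 1 + 1 = 5 matching atoms.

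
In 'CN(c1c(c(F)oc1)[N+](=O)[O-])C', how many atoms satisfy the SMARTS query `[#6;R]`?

4

The query [#6;R] means: carbon that is part of a ring.
Check the 12 heavy atoms by environment: 1× o (aromatic, in 5-ring) → no; 4× c (aromatic, in 5-ring) → match; 1× N (charge +1, acyclic) → no; 1× O (charge -1, acyclic) → no; 1× O (acyclic) → no; 1× N (acyclic) → no; 2× C (acyclic) → no; 1× F (acyclic) → no.
That gives 4 matching atoms.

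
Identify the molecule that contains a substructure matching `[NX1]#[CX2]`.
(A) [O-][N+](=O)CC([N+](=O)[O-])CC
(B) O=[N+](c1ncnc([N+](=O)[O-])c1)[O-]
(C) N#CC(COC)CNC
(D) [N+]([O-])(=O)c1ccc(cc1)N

[NX1]#[CX2] describes a nitrogen triple-bonded to a two-connected carbon (a nitrile).
(A) has a nitro group (-[N+](=O)[O-]) but there is no C#N triple bond.
(B) has a nitro group (-[N+](=O)[O-]) but there is no C#N triple bond.
(C) contains a nitrile (-C#N), which satisfies every atom and bond constraint.
(D) has a nitro group (-[N+](=O)[O-]) but there is no C#N triple bond.
So the answer is (C).

C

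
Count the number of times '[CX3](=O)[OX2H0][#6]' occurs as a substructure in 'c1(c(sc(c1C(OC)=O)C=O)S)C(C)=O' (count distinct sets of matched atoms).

[CX3](=O)[OX2H0][#6] is the SMARTS for an ester: a carbonyl carbon bonded to an oxygen that is itself bonded to carbon (no H on that O).
Exactly one fragment in the molecule meets all constraints, giving 1 match.

1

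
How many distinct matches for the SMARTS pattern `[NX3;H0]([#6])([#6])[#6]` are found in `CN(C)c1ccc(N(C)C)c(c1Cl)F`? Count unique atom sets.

2

[NX3;H0]([#6])([#6])[#6] is the SMARTS for a tertiary amine: a trivalent nitrogen with no H, bonded to three carbons.
The molecule carries 2 separate instances of a dimethylamino group (-N(CH3)2) meeting every constraint; each maps to a distinct set of atoms, giving 2 matches.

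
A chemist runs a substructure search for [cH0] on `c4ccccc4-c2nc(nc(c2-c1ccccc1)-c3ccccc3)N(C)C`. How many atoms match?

The query [cH0] means: aromatic carbon with no attached hydrogen (substituted or ring-fusion).
Check the 27 heavy atoms by environment: 2× n (aromatic, H0) → no; 7× c (aromatic, H0) → match; 15× c (aromatic, H1) → no; 1× N (H0) → no; 2× C (H3) → no.
That gives 7 matching atoms.

7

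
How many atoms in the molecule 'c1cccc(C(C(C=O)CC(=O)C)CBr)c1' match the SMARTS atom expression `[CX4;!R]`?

5

Check the 16 heavy atoms by environment: 5× C (X4, acyclic) → match; 1× Br (X1, acyclic) → no; 2× C (X3, acyclic) → no; 2× O (X1, acyclic) → no; 6× c (aromatic, X3, in 6-ring) → no.
That gives 5 matching atoms.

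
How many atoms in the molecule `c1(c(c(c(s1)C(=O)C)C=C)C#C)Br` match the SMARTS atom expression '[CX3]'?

3

The query [CX3] means: C with X3: aliphatic carbon with exactly 3 total connections.
Check the 13 heavy atoms by environment: 1× s (aromatic, X2) → no; 4× c (aromatic, X3) → no; 3× C (X3) → match; 1× O (X1) → no; 1× C (X4) → no; 1× Br (X1) → no; 2× C (X2) → no.
That gives 3 matching atoms.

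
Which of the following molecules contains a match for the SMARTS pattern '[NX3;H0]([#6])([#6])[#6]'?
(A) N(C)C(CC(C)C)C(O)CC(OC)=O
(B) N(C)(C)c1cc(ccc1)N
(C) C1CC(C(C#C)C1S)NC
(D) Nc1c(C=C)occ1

B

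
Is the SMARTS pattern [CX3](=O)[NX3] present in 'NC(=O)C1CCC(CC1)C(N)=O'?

Yes

The pattern [CX3](=O)[NX3] describes a carbonyl carbon bonded to a trivalent nitrogen — an amide.
The molecule carries a primary amide (-C(=O)NH2), whose atoms satisfy every constraint of the query, so the pattern matches.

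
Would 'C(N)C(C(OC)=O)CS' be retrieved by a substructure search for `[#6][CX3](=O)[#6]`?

No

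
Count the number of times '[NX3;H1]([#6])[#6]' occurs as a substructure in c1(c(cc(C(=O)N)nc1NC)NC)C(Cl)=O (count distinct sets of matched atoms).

[NX3;H1]([#6])[#6] is the SMARTS for a secondary amine: a trivalent nitrogen with one H, bonded to two carbons.
The molecule carries 2 separate instances of an N-methylamino group (-NHCH3) meeting every constraint; each maps to a distinct set of atoms, giving 2 matches.

2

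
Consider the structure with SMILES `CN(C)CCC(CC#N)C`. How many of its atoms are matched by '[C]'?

The query [C] means: uppercase C matches aliphatic (non-aromatic) carbon only.
Check the 10 heavy atoms by environment: 8× C → match; 2× N → no.
That gives 8 matching atoms.

8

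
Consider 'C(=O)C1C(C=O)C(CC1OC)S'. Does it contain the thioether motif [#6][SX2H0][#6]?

No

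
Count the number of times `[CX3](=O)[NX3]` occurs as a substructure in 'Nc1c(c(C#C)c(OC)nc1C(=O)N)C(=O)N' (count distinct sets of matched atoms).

[CX3](=O)[NX3] is the SMARTS for an amide: a carbonyl carbon bonded to a trivalent nitrogen.
The molecule carries 2 separate instances of a primary amide (-C(=O)NH2) meeting every constraint; each maps to a distinct set of atoms, giving 2 matches.

2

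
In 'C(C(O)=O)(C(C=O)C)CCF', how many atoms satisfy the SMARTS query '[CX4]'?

5

The query [CX4] means: C with X4: aliphatic carbon with exactly 4 total connections (bonds + H).
Check the 11 heavy atoms by environment: 5× C (X4) → match; 1× F (X1) → no; 2× C (X3) → no; 2× O (X1) → no; 1× O (X2) → no.
That gives 5 matching atoms.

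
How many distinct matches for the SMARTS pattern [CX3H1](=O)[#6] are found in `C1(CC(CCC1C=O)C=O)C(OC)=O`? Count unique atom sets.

[CX3H1](=O)[#6] is the SMARTS for an aldehyde: an sp2 carbon with one H, double-bonded to O and single-bonded to carbon.
The molecule carries 2 separate instances of an aldehyde (-CHO) meeting every constraint; each maps to a distinct set of atoms, giving 2 matches.

2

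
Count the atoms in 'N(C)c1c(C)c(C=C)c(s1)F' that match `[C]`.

4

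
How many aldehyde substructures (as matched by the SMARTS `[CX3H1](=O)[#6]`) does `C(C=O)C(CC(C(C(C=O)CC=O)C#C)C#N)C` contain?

3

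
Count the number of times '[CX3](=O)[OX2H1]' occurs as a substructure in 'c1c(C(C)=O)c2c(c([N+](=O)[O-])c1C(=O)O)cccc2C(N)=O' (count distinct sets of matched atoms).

[CX3](=O)[OX2H1] is the SMARTS for a carboxylic acid: an sp2 carbon double-bonded to O and single-bonded to an -OH oxygen.
Exactly one fragment in the molecule meets all constraints, giving 1 match.

1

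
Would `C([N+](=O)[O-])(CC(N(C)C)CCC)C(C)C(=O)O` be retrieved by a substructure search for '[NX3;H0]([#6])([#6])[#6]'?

The pattern [NX3;H0]([#6])([#6])[#6] describes a trivalent nitrogen with no H, bonded to three carbons — a tertiary amine.
The molecule carries a dimethylamino group (-N(CH3)2), whose atoms satisfy every constraint of the query, so the pattern matches.

Yes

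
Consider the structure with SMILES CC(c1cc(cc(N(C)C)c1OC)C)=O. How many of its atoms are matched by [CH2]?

0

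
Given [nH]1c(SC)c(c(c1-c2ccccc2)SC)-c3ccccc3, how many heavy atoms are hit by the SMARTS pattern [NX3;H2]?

0

The query [NX3;H2] means: aliphatic N with 3 total connections, two of them H — an -NH2 nitrogen (amine or amide).
Check the 21 heavy atoms by environment: 1× n (aromatic, H1, X3) → no; 6× c (aromatic, H0, X3) → no; 2× S (H0, X2) → no; 2× C (H3, X4) → no; 10× c (aromatic, H1, X3) → no.
No environment satisfies the query, so 0 matching atoms.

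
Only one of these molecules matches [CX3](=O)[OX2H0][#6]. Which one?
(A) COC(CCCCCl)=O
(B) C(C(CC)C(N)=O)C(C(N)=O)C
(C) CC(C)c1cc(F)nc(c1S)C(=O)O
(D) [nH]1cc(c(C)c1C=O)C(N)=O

A

[CX3](=O)[OX2H0][#6] describes a carbonyl carbon bonded to an oxygen that is itself bonded to carbon (no H on that O) (an ester).
(A) contains a methyl-ester group (-C(=O)OCH3), which satisfies every atom and bond constraint.
(B) has a primary amide (-C(=O)NH2) but the carbonyl is bonded to N, not to an O-C linkage.
(C) has a carboxylic acid group (-C(=O)OH) but the singly-bonded O carries H (OX2H1, not H0).
(D) has a primary amide (-C(=O)NH2) but the carbonyl is bonded to N, not to an O-C linkage.
So the answer is (A).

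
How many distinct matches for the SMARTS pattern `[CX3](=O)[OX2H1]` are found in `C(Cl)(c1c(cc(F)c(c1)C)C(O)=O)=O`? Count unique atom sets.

1

[CX3](=O)[OX2H1] is the SMARTS for a carboxylic acid: an sp2 carbon double-bonded to O and single-bonded to an -OH oxygen.
Exactly one fragment in the molecule meets all constraints, giving 1 match.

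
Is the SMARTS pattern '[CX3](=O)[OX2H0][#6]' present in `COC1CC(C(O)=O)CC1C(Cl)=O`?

The pattern [CX3](=O)[OX2H0][#6] describes a carbonyl carbon bonded to an oxygen that is itself bonded to carbon (no H on that O) — an ester.
The closest candidate here is a carboxylic acid group (-C(=O)OH), but the singly-bonded O carries H (OX2H1, not H0). No other fragment satisfies the full query, so there is no match.

No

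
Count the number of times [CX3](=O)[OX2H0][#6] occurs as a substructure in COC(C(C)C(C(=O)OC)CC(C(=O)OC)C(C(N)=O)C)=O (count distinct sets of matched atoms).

[CX3](=O)[OX2H0][#6] is the SMARTS for an ester: a carbonyl carbon bonded to an oxygen that is itself bonded to carbon (no H on that O).
The molecule carries 3 separate instances of a methyl-ester group (-C(=O)OCH3) meeting every constraint; each maps to a distinct set of atoms, giving 3 matches.

3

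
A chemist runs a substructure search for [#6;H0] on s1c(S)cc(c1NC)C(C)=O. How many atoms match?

4

The query [#6;H0] means: any carbon with no attached hydrogen.
Check the 11 heavy atoms by environment: 1× s (aromatic, H0) → no; 3× c (aromatic, H0) → match; 1× c (aromatic, H1) → no; 1× N (H1) → no; 2× C (H3) → no; 1× S (H1) → no; 1× C (H0) → match; 1× O (H0) → no.
Summing the matching environments: 3 + 1 = 4 matching atoms.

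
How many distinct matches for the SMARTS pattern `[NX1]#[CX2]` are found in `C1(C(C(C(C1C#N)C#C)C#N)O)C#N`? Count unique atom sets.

3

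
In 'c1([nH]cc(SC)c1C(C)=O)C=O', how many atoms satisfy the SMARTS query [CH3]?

Check the 12 heavy atoms by environment: 1× n (aromatic, H1) → no; 1× c (aromatic, H1) → no; 3× c (aromatic, H0) → no; 1× S (H0) → no; 2× C (H3) → match; 1× C (H1) → no; 2× O (H0) → no; 1× C (H0) → no.
That gives 2 matching atoms.

2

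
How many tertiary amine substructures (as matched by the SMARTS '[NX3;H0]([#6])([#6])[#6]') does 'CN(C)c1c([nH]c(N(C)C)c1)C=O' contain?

[NX3;H0]([#6])([#6])[#6] is the SMARTS for a tertiary amine: a trivalent nitrogen with no H, bonded to three carbons.
The molecule carries 2 separate instances of a dimethylamino group (-N(CH3)2) meeting every constraint; each maps to a distinct set of atoms, giving 2 matches.

2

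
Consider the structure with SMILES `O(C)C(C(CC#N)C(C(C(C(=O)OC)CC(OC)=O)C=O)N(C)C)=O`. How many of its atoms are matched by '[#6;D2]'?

The query [#6;D2] means: any carbon bonded to exactly two heavy atoms.
Check the 25 heavy atoms by environment: 4× C (D2) → match; 7× C (D3) → no; 4× O (D1) → no; 3× O (D2) → no; 5× C (D1) → no; 1× N (D3) → no; 1× N (D1) → no.
That gives 4 matching atoms.

4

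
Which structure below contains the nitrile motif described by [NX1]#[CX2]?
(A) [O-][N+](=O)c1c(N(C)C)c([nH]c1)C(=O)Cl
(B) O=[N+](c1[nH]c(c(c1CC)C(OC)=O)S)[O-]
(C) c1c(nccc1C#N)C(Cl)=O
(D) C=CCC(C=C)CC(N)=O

[NX1]#[CX2] describes a nitrogen triple-bonded to a two-connected carbon (a nitrile).
(A) has a nitro group (-[N+](=O)[O-]) but there is no C#N triple bond.
(B) has a nitro group (-[N+](=O)[O-]) but there is no C#N triple bond.
(C) contains a nitrile (-C#N), which satisfies every atom and bond constraint.
(D) has a primary amide (-C(=O)NH2) but the nitrogen is NX3, not NX1.
So the answer is (C).

C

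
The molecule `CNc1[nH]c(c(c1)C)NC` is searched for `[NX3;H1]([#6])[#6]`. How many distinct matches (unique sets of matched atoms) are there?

[NX3;H1]([#6])[#6] is the SMARTS for a secondary amine: a trivalent nitrogen with one H, bonded to two carbons.
The molecule carries 2 separate instances of an N-methylamino group (-NHCH3) meeting every constraint; each maps to a distinct set of atoms, giving 2 matches.

2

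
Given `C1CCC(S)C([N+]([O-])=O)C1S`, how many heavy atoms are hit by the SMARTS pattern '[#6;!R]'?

0

Check the 11 heavy atoms by environment: 6× C (in 6-ring) → no; 1× N (charge +1, acyclic) → no; 1× O (charge -1, acyclic) → no; 1× O (acyclic) → no; 2× S (acyclic) → no.
No environment satisfies the query, so 0 matching atoms.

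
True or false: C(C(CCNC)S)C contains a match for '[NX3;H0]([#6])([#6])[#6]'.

The pattern [NX3;H0]([#6])([#6])[#6] describes a trivalent nitrogen with no H, bonded to three carbons — a tertiary amine.
The closest candidate here is an N-methylamino group (-NHCH3), but the nitrogen still has one H (H1), not H0. No other fragment satisfies the full query, so there is no match.

False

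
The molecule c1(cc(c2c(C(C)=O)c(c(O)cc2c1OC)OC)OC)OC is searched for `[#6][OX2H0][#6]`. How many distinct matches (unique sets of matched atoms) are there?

4

[#6][OX2H0][#6] is the SMARTS for an ether: an aliphatic oxygen bridging two carbons with no H on the oxygen.
The molecule carries 4 separate instances of a methoxy ether (-OCH3) meeting every constraint; each maps to a distinct set of atoms, giving 4 matches.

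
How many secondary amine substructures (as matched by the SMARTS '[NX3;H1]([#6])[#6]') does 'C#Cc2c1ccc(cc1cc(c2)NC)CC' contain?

[NX3;H1]([#6])[#6] is the SMARTS for a secondary amine: a trivalent nitrogen with one H, bonded to two carbons.
Exactly one fragment in the molecule meets all constraints, giving 1 match.

1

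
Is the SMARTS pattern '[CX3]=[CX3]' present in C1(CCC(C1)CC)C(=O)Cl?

No

The pattern [CX3]=[CX3] describes a non-aromatic C=C double bond between two sp2 carbons — an alkene.
The closest candidate here is an ethyl group (-CH2CH3), but its C-C bond is a single bond between CX4 carbons, not CX3=CX3. No other fragment satisfies the full query, so there is no match.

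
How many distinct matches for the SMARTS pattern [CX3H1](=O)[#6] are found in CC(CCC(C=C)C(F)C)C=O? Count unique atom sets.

1

[CX3H1](=O)[#6] is the SMARTS for an aldehyde: an sp2 carbon with one H, double-bonded to O and single-bonded to carbon.
Exactly one fragment in the molecule meets all constraints, giving 1 match.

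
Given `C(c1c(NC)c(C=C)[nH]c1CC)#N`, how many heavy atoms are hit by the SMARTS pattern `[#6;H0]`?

5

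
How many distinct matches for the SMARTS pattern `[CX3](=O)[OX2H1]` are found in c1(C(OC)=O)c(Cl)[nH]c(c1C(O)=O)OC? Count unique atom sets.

1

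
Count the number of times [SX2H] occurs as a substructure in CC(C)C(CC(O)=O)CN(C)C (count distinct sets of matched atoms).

[SX2H] is the SMARTS for a thiol: an aliphatic sulfur with two connections, one being H.
No fragment in the molecule satisfies every constraint, giving 0 matches.

0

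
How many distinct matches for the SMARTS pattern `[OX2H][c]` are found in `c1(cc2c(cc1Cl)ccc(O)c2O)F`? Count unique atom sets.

2

[OX2H][c] is the SMARTS for a phenol: a hydroxyl oxygen attached to an aromatic carbon.
The molecule carries 2 separate instances of a hydroxyl group (-OH) meeting every constraint; each maps to a distinct set of atoms, giving 2 matches.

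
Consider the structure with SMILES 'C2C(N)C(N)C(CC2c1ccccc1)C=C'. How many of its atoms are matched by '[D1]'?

3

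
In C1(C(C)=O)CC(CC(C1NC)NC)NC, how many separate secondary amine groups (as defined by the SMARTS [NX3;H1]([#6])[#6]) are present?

3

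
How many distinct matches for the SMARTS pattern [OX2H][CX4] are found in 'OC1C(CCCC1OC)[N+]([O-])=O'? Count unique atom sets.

1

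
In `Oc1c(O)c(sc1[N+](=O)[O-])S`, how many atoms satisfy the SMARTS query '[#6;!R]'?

The query [#6;!R] means: carbon not in any ring.
Check the 11 heavy atoms by environment: 1× s (aromatic, in 5-ring) → no; 4× c (aromatic, in 5-ring) → no; 1× S (acyclic) → no; 3× O (acyclic) → no; 1× N (charge +1, acyclic) → no; 1× O (charge -1, acyclic) → no.
No environment satisfies the query, so 0 matching atoms.

0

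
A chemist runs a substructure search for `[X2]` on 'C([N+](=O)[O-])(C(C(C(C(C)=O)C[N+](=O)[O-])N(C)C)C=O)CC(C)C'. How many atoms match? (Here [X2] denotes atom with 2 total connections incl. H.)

0

The query [X2] means: any atom with exactly two total connections (bonds + H).
Check the 23 heavy atoms by environment: 12× C (X4) → no; 2× C (X3) → no; 4× O (X1) → no; 1× N (X3) → no; 2× N (charge +1, X3) → no; 2× O (charge -1, X1) → no.
No environment satisfies the query, so 0 matching atoms.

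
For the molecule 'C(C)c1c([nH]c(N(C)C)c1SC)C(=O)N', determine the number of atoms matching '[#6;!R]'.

6

The query [#6;!R] means: carbon not in any ring.
Check the 15 heavy atoms by environment: 1× n (aromatic, in 5-ring) → no; 4× c (aromatic, in 5-ring) → no; 6× C (acyclic) → match; 2× N (acyclic) → no; 1× S (acyclic) → no; 1× O (acyclic) → no.
That gives 6 matching atoms.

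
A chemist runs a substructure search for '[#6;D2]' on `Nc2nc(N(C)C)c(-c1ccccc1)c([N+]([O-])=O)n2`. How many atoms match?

Check the 19 heavy atoms by environment: 2× n (aromatic, D2) → no; 5× c (aromatic, D3) → no; 5× c (aromatic, D2) → match; 1× N (charge +1, D3) → no; 1× O (charge -1, D1) → no; 1× O (D1) → no; 1× N (D3) → no; 2× C (D1) → no; 1× N (D1) → no.
That gives 5 matching atoms.

5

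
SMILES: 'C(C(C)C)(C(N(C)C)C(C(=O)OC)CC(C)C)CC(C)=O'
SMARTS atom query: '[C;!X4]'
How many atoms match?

2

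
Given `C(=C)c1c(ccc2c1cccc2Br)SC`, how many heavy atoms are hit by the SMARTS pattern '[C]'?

3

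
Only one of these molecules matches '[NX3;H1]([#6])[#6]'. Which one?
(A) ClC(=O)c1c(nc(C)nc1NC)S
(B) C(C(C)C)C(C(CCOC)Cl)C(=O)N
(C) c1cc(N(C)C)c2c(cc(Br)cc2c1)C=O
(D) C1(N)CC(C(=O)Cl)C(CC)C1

A

[NX3;H1]([#6])[#6] describes a trivalent nitrogen with one H, bonded to two carbons (a secondary amine).
(A) contains an N-methylamino group (-NHCH3), which satisfies every atom and bond constraint.
(B) has a primary amide (-C(=O)NH2) but the -C(=O)NH2 nitrogen has H2, not H1.
(C) has a dimethylamino group (-N(CH3)2) but the nitrogen has H0, not H1.
(D) has a primary amino group (-NH2) but the nitrogen has H2 and only one carbon neighbour.
So the answer is (A).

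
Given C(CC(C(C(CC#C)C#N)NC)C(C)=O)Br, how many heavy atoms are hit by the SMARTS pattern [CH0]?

3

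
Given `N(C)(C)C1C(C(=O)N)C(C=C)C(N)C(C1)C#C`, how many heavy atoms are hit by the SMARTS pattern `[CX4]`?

8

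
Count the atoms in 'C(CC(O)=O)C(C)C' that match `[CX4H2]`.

2

The query [CX4H2] means: sp3 carbon (X4) with exactly two hydrogens.
Check the 8 heavy atoms by environment: 2× C (H2, X4) → match; 1× C (H0, X3) → no; 1× O (H0, X1) → no; 1× O (H1, X2) → no; 1× C (H1, X4) → no; 2× C (H3, X4) → no.
That gives 2 matching atoms.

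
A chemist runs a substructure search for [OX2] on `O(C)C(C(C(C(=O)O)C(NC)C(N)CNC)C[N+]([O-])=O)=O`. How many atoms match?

Check the 21 heavy atoms by environment: 9× C (X4) → no; 2× C (X3) → no; 3× O (X1) → no; 2× O (X2) → match; 3× N (X3) → no; 1× N (charge +1, X3) → no; 1× O (charge -1, X1) → no.
That gives 2 matching atoms.

2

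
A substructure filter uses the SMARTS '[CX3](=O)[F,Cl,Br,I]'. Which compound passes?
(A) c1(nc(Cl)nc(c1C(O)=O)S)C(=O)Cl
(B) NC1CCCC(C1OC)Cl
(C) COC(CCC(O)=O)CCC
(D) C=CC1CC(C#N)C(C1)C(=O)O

A

[CX3](=O)[F,Cl,Br,I] describes a carbonyl carbon bonded to a halogen (an acyl halide).
(A) contains an acyl chloride (-C(=O)Cl), which satisfies every atom and bond constraint.
(B) has a chloro substituent but the Cl is not on a carbonyl carbon.
(C) has a carboxylic acid group (-C(=O)OH) but the carbonyl is bonded to -OH, not to a halogen.
(D) has a carboxylic acid group (-C(=O)OH) but the carbonyl is bonded to -OH, not to a halogen.
So the answer is (A).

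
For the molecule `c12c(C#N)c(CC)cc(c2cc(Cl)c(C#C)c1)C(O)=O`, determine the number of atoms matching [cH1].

3

The query [cH1] means: aromatic carbon bearing exactly one hydrogen.
Check the 20 heavy atoms by environment: 7× c (aromatic, H0) → no; 3× c (aromatic, H1) → match; 1× C (H2) → no; 1× C (H3) → no; 1× Cl (H0) → no; 3× C (H0) → no; 1× C (H1) → no; 1× O (H0) → no; 1× O (H1) → no; 1× N (H0) → no.
That gives 3 matching atoms.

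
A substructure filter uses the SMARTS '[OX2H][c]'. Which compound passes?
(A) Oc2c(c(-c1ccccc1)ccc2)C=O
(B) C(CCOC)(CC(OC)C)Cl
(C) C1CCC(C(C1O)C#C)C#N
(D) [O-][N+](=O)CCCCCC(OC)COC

[OX2H][c] describes a hydroxyl oxygen attached to an aromatic carbon (a phenol).
(A) contains a hydroxyl group (-OH), which satisfies every atom and bond constraint.
(B) has a methoxy ether (-OCH3) but the oxygen has H0, not H1.
(C) has a hydroxyl group (-OH) but the -OH is on an aliphatic carbon, not an aromatic c.
(D) has a methoxy ether (-OCH3) but the oxygen has H0, not H1.
So the answer is (A).

A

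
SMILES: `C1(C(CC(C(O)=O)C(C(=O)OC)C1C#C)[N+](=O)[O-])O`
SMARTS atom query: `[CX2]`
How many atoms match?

2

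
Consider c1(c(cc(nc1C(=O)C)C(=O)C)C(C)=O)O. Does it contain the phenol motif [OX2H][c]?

Yes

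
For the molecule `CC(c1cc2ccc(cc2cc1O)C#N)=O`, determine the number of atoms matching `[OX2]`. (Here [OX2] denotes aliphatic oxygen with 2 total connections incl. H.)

1

Check the 16 heavy atoms by environment: 10× c (aromatic, X3) → no; 1× C (X3) → no; 1× O (X1) → no; 1× C (X4) → no; 1× O (X2) → match; 1× C (X2) → no; 1× N (X1) → no.
That gives 1 matching atom.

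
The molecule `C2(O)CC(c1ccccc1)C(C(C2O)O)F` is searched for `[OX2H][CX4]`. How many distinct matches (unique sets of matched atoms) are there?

3

[OX2H][CX4] is the SMARTS for an aliphatic alcohol: a hydroxyl oxygen bound to an sp3 (X4) carbon.
The molecule carries 3 separate instances of a hydroxyl group (-OH) meeting every constraint; each maps to a distinct set of atoms, giving 3 matches.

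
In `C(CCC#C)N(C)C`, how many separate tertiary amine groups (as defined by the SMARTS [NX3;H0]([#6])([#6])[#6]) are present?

[NX3;H0]([#6])([#6])[#6] is the SMARTS for a tertiary amine: a trivalent nitrogen with no H, bonded to three carbons.
Exactly one fragment in the molecule meets all constraints, giving 1 match.

1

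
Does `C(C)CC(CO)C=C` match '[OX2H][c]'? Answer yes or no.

The pattern [OX2H][c] describes a hydroxyl oxygen attached to an aromatic carbon — a phenol.
The closest candidate here is a hydroxyl group (-OH), but the -OH is on an aliphatic carbon, not an aromatic c. No other fragment satisfies the full query, so there is no match.

No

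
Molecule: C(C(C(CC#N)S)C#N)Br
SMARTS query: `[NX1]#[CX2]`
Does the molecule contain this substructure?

Yes

The pattern [NX1]#[CX2] describes a nitrogen triple-bonded to a two-connected carbon — a nitrile.
The molecule carries a nitrile (-C#N), whose atoms satisfy every constraint of the query, so the pattern matches.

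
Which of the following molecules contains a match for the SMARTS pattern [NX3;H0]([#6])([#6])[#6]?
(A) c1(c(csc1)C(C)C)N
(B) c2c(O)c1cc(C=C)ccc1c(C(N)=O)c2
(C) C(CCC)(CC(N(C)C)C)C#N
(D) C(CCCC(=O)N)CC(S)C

C

[NX3;H0]([#6])([#6])[#6] describes a trivalent nitrogen with no H, bonded to three carbons (a tertiary amine).
(A) has a primary amino group (-NH2) but the nitrogen has H2, not H0 with three carbons.
(B) has a primary amide (-C(=O)NH2) but the amide nitrogen has H2 and only one carbon neighbour.
(C) contains a dimethylamino group (-N(CH3)2), which satisfies every atom and bond constraint.
(D) has a primary amide (-C(=O)NH2) but the amide nitrogen has H2 and only one carbon neighbour.
So the answer is (C).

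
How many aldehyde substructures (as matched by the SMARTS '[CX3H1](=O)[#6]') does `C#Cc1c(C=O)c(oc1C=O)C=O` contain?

[CX3H1](=O)[#6] is the SMARTS for an aldehyde: an sp2 carbon with one H, double-bonded to O and single-bonded to carbon.
The molecule carries 3 separate instances of an aldehyde (-CHO) meeting every constraint; each maps to a distinct set of atoms, giving 3 matches.

3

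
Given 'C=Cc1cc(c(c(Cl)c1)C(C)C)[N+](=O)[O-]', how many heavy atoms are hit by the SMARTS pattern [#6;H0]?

4

The query [#6;H0] means: any carbon with no attached hydrogen.
Check the 15 heavy atoms by environment: 4× c (aromatic, H0) → match; 2× c (aromatic, H1) → no; 2× C (H1) → no; 2× C (H3) → no; 1× C (H2) → no; 1× N (charge +1, H0) → no; 1× O (charge -1, H0) → no; 1× O (H0) → no; 1× Cl (H0) → no.
That gives 4 matching atoms.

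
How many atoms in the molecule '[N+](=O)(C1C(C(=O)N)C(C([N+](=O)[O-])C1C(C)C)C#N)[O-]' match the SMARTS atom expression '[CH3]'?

The query [CH3] means: aliphatic carbon with exactly three hydrogens.
Check the 19 heavy atoms by environment: 6× C (H1) → no; 2× N (charge +1, H0) → no; 2× O (charge -1, H0) → no; 3× O (H0) → no; 2× C (H0) → no; 1× N (H0) → no; 2× C (H3) → match; 1× N (H2) → no.
That gives 2 matching atoms.

2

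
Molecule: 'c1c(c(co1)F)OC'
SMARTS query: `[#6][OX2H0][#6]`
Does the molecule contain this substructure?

Yes

The pattern [#6][OX2H0][#6] describes an aliphatic oxygen bridging two carbons with no H on the oxygen — an ether.
The molecule carries a methoxy ether (-OCH3), whose atoms satisfy every constraint of the query, so the pattern matches.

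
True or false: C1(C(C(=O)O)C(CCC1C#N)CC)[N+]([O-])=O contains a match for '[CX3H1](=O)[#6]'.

False

The pattern [CX3H1](=O)[#6] describes an sp2 carbon with one H, double-bonded to O and single-bonded to carbon — an aldehyde.
The closest candidate here is a carboxylic acid group (-C(=O)OH), but the carbonyl carbon has H0 and is bonded to O, not H1. No other fragment satisfies the full query, so there is no match.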